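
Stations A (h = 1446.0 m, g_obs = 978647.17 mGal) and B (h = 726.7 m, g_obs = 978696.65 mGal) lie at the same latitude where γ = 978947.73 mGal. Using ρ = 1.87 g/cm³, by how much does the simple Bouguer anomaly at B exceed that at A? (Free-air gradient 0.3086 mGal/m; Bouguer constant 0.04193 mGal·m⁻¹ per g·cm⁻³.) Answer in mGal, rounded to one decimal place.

Δg_SB(A) = 978647.17 − 978947.73 + 0.3086×1446.0 − 0.04193×1.87×1446.0 = 32.30 mGal
Δg_SB(B) = 978696.65 − 978947.73 + 0.3086×726.7 − 0.04193×1.87×726.7 = -83.80 mGal
Difference = -83.80 − (32.30) = -116.10 mGal

-116.1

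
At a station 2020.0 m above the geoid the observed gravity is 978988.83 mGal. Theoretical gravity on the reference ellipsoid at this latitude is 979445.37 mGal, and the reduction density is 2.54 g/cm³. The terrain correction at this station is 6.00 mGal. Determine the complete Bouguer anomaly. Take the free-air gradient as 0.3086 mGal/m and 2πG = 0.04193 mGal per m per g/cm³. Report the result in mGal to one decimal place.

Free-air correction = 0.3086 × 2020.0 = 623.37 mGal
Free-air anomaly = 978988.83 − 979445.37 + (623.37) = 166.83 mGal
Bouguer slab correction = 0.04193 × 2.54 × 2020.0 = 215.13 mGal
Simple Bouguer anomaly = 166.83 − (215.13) = -48.30 mGal
Complete Bouguer anomaly = -48.30 + 6.00 = -42.30 mGal

-42.3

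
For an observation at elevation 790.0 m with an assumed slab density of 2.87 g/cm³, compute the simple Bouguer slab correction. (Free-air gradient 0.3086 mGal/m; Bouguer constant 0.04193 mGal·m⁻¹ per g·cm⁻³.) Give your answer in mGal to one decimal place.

95.1

Bouguer slab correction = 0.04193 × 2.87 × 790.0 = 95.1 mGal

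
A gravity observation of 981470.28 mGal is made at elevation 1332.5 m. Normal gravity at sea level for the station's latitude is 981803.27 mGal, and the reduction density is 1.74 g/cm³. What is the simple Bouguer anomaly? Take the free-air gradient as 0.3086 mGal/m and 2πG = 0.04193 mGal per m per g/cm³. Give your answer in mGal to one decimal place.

-19.0

Free-air correction = 0.3086 × 1332.5 = 411.21 mGal
Free-air anomaly = 981470.28 − 981803.27 + (411.21) = 78.22 mGal
Bouguer slab correction = 0.04193 × 1.74 × 1332.5 = 97.22 mGal
Simple Bouguer anomaly = 78.22 − (97.22) = -19.00 mGal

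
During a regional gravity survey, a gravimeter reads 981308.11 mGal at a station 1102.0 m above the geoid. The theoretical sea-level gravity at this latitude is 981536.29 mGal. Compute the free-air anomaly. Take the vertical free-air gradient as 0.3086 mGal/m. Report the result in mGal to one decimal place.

Free-air correction = 0.3086 × 1102.0 = 340.08 mGal
Free-air anomaly = 981308.11 − 981536.29 + (340.08) = 111.90 mGal

111.9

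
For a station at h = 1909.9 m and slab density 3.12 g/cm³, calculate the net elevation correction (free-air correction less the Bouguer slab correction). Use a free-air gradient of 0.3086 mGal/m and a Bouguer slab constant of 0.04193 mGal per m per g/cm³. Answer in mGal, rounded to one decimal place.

339.5

Combined gradient = 0.3086 − 0.04193 × 3.12 = 0.1777784 mGal/m
Combined elevation correction = 0.1777784 × 1909.9 = 339.5 mGal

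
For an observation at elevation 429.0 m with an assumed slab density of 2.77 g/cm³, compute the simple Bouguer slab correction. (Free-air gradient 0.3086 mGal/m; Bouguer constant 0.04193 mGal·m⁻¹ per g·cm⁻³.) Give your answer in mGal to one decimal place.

49.8

Bouguer slab correction = 0.04193 × 2.77 × 429.0 = 49.8 mGal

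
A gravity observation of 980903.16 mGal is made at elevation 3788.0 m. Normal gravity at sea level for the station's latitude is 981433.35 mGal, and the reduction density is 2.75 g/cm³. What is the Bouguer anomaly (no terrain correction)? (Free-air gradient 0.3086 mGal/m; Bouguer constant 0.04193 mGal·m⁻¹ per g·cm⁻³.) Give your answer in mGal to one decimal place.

Free-air correction = 0.3086 × 3788.0 = 1168.98 mGal
Free-air anomaly = 980903.16 − 981433.35 + (1168.98) = 638.79 mGal
Bouguer slab correction = 0.04193 × 2.75 × 3788.0 = 436.78 mGal
Simple Bouguer anomaly = 638.79 − (436.78) = 202.01 mGal

202.0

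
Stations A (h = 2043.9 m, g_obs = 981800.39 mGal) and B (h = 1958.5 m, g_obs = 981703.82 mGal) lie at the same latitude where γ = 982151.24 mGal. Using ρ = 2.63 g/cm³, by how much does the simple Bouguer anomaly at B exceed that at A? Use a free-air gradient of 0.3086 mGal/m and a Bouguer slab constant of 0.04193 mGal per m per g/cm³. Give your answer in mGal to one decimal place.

Δg_SB(A) = 981800.39 − 982151.24 + 0.3086×2043.9 − 0.04193×2.63×2043.9 = 54.50 mGal
Δg_SB(B) = 981703.82 − 982151.24 + 0.3086×1958.5 − 0.04193×2.63×1958.5 = -59.00 mGal
Difference = -59.00 − (54.50) = -113.50 mGal

-113.5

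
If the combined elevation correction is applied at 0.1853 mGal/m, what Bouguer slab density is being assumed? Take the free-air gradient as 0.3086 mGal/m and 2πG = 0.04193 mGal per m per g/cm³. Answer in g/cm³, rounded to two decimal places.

2.94

0.1853 = 0.3086 − 0.04193 × ρ
ρ = (0.3086 − 0.1853) / 0.04193 = 2.94 g/cm³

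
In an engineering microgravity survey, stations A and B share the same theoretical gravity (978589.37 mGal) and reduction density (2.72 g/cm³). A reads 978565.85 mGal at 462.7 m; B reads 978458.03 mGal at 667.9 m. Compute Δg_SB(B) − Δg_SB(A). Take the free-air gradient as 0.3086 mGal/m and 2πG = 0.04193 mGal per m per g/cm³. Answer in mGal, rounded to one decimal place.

Δg_SB(A) = 978565.85 − 978589.37 + 0.3086×462.7 − 0.04193×2.72×462.7 = 66.50 mGal
Δg_SB(B) = 978458.03 − 978589.37 + 0.3086×667.9 − 0.04193×2.72×667.9 = -1.40 mGal
Difference = -1.40 − (66.50) = -67.90 mGal

-67.9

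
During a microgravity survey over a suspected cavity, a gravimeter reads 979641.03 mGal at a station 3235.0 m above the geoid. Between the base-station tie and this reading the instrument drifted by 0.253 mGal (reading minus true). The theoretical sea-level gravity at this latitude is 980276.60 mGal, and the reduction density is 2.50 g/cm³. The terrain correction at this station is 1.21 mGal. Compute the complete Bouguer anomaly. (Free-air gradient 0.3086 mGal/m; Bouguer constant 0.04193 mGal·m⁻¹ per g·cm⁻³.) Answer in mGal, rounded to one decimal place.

24.6

Drift-corrected reading = 979641.03 − (0.253) = 979640.777 mGal
Free-air correction = 0.3086 × 3235.0 = 998.32 mGal
Free-air anomaly = 979640.777 − 980276.60 + (998.32) = 362.497 mGal
Bouguer slab correction = 0.04193 × 2.50 × 3235.0 = 339.11 mGal
Simple Bouguer anomaly = 362.497 − (339.11) = 23.387 mGal
Complete Bouguer anomaly = 23.387 + 1.21 = 24.597 mGal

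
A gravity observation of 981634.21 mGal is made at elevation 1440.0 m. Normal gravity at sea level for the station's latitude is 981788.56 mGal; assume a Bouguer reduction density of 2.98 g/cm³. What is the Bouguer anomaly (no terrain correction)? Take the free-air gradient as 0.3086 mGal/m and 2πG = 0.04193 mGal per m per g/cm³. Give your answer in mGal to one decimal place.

110.1

Free-air correction = 0.3086 × 1440.0 = 444.38 mGal
Free-air anomaly = 981634.21 − 981788.56 + (444.38) = 290.03 mGal
Bouguer slab correction = 0.04193 × 2.98 × 1440.0 = 179.93 mGal
Simple Bouguer anomaly = 290.03 − (179.93) = 110.10 mGal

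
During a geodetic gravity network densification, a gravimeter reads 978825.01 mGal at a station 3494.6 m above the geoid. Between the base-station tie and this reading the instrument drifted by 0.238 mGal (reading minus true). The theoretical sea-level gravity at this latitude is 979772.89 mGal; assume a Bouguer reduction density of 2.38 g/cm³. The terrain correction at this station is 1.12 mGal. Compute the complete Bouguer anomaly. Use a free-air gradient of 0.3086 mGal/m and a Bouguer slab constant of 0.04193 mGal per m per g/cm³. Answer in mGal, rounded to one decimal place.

-217.3

Drift-corrected reading = 978825.01 − (0.238) = 978824.772 mGal
Free-air correction = 0.3086 × 3494.6 = 1078.43 mGal
Free-air anomaly = 978824.772 − 979772.89 + (1078.43) = 130.312 mGal
Bouguer slab correction = 0.04193 × 2.38 × 3494.6 = 348.74 mGal
Simple Bouguer anomaly = 130.312 − (348.74) = -218.428 mGal
Complete Bouguer anomaly = -218.428 + 1.12 = -217.308 mGal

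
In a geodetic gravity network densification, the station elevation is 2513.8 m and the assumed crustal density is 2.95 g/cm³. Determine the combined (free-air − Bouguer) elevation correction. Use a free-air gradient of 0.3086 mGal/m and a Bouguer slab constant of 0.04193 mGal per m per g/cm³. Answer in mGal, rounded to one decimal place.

464.8

Combined gradient = 0.3086 − 0.04193 × 2.95 = 0.1849065 mGal/m
Combined elevation correction = 0.1849065 × 2513.8 = 464.8 mGal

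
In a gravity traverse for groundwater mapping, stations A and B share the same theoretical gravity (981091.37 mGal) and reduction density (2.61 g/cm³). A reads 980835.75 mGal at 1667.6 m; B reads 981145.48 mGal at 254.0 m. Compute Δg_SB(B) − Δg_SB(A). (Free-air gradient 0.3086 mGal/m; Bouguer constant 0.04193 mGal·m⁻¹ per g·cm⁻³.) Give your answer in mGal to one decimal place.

Δg_SB(A) = 980835.75 − 981091.37 + 0.3086×1667.6 − 0.04193×2.61×1667.6 = 76.50 mGal
Δg_SB(B) = 981145.48 − 981091.37 + 0.3086×254.0 − 0.04193×2.61×254.0 = 104.70 mGal
Difference = 104.70 − (76.50) = 28.20 mGal

28.2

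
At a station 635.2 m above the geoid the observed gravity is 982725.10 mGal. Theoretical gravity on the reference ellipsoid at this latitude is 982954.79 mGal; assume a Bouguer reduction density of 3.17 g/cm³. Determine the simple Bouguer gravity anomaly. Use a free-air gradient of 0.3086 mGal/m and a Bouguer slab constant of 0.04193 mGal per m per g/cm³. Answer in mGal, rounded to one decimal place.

-118.1

Free-air correction = 0.3086 × 635.2 = 196.02 mGal
Free-air anomaly = 982725.10 − 982954.79 + (196.02) = -33.67 mGal
Bouguer slab correction = 0.04193 × 3.17 × 635.2 = 84.43 mGal
Simple Bouguer anomaly = -33.67 − (84.43) = -118.10 mGal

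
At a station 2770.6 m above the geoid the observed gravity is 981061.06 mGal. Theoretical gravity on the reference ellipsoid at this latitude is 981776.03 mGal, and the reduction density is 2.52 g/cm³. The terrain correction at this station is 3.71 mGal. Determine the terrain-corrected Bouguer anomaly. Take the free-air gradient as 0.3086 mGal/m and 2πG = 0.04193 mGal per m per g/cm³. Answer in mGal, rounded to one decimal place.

Free-air correction = 0.3086 × 2770.6 = 855.01 mGal
Free-air anomaly = 981061.06 − 981776.03 + (855.01) = 140.04 mGal
Bouguer slab correction = 0.04193 × 2.52 × 2770.6 = 292.75 mGal
Simple Bouguer anomaly = 140.04 − (292.75) = -152.71 mGal
Complete Bouguer anomaly = -152.71 + 3.71 = -149.00 mGal

-149.0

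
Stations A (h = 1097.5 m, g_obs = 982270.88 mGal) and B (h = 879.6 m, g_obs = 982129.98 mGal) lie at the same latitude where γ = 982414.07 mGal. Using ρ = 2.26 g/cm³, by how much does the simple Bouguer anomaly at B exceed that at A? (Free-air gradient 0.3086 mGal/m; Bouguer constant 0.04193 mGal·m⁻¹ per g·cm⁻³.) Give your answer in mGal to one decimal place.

-187.5

Δg_SB(A) = 982270.88 − 982414.07 + 0.3086×1097.5 − 0.04193×2.26×1097.5 = 91.50 mGal
Δg_SB(B) = 982129.98 − 982414.07 + 0.3086×879.6 − 0.04193×2.26×879.6 = -96.00 mGal
Difference = -96.00 − (91.50) = -187.50 mGal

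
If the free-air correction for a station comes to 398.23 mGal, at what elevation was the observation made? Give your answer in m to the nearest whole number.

1290

h = 398.23 / 0.3086 = 1290.44 m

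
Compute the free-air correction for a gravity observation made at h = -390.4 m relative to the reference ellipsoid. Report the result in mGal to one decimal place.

-120.5

Free-air correction = 0.3086 × -390.4 = -120.5 mGal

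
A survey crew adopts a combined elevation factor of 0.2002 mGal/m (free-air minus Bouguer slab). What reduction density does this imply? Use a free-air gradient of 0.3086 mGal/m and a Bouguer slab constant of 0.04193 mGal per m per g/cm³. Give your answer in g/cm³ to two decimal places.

0.2002 = 0.3086 − 0.04193 × ρ
ρ = (0.3086 − 0.2002) / 0.04193 = 2.59 g/cm³

2.59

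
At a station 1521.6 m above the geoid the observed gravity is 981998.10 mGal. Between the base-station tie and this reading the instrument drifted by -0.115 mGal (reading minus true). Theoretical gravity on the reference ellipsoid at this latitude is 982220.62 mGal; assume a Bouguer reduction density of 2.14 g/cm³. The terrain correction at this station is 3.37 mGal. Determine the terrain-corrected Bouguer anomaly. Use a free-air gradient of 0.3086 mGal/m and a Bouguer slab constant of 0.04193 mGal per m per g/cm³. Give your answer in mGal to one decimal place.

Drift-corrected reading = 981998.10 − (-0.115) = 981998.215 mGal
Free-air correction = 0.3086 × 1521.6 = 469.57 mGal
Free-air anomaly = 981998.215 − 982220.62 + (469.57) = 247.165 mGal
Bouguer slab correction = 0.04193 × 2.14 × 1521.6 = 136.53 mGal
Simple Bouguer anomaly = 247.165 − (136.53) = 110.635 mGal
Complete Bouguer anomaly = 110.635 + 3.37 = 114.005 mGal

114.0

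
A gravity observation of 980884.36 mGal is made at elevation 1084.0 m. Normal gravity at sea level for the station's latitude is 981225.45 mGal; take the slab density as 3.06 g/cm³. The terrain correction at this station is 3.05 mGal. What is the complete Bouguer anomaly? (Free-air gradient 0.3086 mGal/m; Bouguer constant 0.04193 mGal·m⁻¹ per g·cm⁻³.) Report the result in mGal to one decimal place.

Free-air correction = 0.3086 × 1084.0 = 334.52 mGal
Free-air anomaly = 980884.36 − 981225.45 + (334.52) = -6.57 mGal
Bouguer slab correction = 0.04193 × 3.06 × 1084.0 = 139.08 mGal
Simple Bouguer anomaly = -6.57 − (139.08) = -145.65 mGal
Complete Bouguer anomaly = -145.65 + 3.05 = -142.60 mGal

-142.6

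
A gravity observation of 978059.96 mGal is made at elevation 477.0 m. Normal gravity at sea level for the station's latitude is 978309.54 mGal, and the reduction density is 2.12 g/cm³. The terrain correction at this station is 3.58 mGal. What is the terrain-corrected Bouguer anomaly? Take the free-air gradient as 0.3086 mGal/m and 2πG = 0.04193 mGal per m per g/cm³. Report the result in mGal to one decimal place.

Free-air correction = 0.3086 × 477.0 = 147.20 mGal
Free-air anomaly = 978059.96 − 978309.54 + (147.20) = -102.38 mGal
Bouguer slab correction = 0.04193 × 2.12 × 477.0 = 42.40 mGal
Simple Bouguer anomaly = -102.38 − (42.40) = -144.78 mGal
Complete Bouguer anomaly = -144.78 + 3.58 = -141.20 mGal

-141.2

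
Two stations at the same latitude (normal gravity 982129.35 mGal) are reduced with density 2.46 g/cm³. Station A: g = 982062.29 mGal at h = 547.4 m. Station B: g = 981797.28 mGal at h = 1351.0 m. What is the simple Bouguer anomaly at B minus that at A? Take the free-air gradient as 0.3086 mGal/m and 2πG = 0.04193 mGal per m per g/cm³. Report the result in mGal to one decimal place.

Δg_SB(A) = 982062.29 − 982129.35 + 0.3086×547.4 − 0.04193×2.46×547.4 = 45.40 mGal
Δg_SB(B) = 981797.28 − 982129.35 + 0.3086×1351.0 − 0.04193×2.46×1351.0 = -54.50 mGal
Difference = -54.50 − (45.40) = -99.90 mGal

-99.9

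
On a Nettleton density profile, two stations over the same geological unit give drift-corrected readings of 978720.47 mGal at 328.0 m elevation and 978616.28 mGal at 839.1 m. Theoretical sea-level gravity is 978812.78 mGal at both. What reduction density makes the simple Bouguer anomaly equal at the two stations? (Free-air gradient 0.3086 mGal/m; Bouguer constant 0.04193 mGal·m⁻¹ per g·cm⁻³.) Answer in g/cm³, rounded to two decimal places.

2.50

Δg_obs = 978616.28 − 978720.47 = -104.19 mGal over Δh = 839.1 − 328.0 = 511.1 m
Equal Bouguer anomalies ⇒ Δg_obs + (0.3086 − 0.04193ρ)·Δh = 0
0.3086 − 0.04193ρ = −Δg_obs/Δh = 0.20385
ρ = (0.3086 − 0.20385) / 0.04193 = 2.50 g/cm³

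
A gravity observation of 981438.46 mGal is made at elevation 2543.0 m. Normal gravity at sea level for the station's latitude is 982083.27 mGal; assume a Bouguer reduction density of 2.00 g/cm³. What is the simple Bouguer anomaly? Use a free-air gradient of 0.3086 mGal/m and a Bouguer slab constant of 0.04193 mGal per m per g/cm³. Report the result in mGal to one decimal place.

-73.3

Free-air correction = 0.3086 × 2543.0 = 784.77 mGal
Free-air anomaly = 981438.46 − 982083.27 + (784.77) = 139.96 mGal
Bouguer slab correction = 0.04193 × 2.00 × 2543.0 = 213.26 mGal
Simple Bouguer anomaly = 139.96 − (213.26) = -73.30 mGal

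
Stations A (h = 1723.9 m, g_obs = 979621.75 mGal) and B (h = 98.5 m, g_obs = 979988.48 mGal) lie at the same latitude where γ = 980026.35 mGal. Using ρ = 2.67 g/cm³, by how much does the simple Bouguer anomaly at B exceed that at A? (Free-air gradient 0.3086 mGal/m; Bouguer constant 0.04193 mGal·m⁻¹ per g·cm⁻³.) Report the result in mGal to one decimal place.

47.1

Δg_SB(A) = 979621.75 − 980026.35 + 0.3086×1723.9 − 0.04193×2.67×1723.9 = -65.60 mGal
Δg_SB(B) = 979988.48 − 980026.35 + 0.3086×98.5 − 0.04193×2.67×98.5 = -18.50 mGal
Difference = -18.50 − (-65.60) = 47.10 mGal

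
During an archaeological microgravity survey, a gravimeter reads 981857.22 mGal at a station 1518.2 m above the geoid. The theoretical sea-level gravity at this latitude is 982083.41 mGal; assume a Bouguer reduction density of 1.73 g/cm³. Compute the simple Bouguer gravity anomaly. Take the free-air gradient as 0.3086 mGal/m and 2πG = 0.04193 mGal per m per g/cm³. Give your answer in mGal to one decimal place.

Free-air correction = 0.3086 × 1518.2 = 468.52 mGal
Free-air anomaly = 981857.22 − 982083.41 + (468.52) = 242.33 mGal
Bouguer slab correction = 0.04193 × 1.73 × 1518.2 = 110.13 mGal
Simple Bouguer anomaly = 242.33 − (110.13) = 132.20 mGal

132.2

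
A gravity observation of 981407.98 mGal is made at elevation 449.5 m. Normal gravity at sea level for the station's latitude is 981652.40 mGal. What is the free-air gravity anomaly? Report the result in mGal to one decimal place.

Free-air correction = 0.3086 × 449.5 = 138.72 mGal
Free-air anomaly = 981407.98 − 981652.40 + (138.72) = -105.70 mGal

-105.7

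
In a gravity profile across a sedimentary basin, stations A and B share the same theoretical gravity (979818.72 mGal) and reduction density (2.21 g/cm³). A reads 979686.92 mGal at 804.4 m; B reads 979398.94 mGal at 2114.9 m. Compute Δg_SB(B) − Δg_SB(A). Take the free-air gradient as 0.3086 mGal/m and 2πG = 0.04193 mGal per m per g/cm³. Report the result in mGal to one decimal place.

Δg_SB(A) = 979686.92 − 979818.72 + 0.3086×804.4 − 0.04193×2.21×804.4 = 41.90 mGal
Δg_SB(B) = 979398.94 − 979818.72 + 0.3086×2114.9 − 0.04193×2.21×2114.9 = 36.90 mGal
Difference = 36.90 − (41.90) = -5.00 mGal

-5.0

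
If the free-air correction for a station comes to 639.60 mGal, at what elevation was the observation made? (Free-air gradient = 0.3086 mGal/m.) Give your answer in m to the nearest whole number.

h = 639.60 / 0.3086 = 2072.59 m

2073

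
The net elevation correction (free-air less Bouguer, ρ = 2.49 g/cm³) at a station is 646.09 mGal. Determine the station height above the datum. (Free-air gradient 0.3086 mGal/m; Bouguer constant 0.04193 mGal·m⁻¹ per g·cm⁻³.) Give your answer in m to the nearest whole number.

3164

Combined gradient = 0.3086 − 0.04193 × 2.49 = 0.2041943 mGal/m
h = 646.09 / 0.2041943 = 3164.09 m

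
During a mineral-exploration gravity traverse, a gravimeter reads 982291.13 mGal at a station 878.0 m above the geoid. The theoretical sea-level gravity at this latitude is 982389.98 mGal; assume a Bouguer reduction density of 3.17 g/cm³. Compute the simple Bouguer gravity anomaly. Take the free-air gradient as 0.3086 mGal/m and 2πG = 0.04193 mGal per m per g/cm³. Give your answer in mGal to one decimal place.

Free-air correction = 0.3086 × 878.0 = 270.95 mGal
Free-air anomaly = 982291.13 − 982389.98 + (270.95) = 172.10 mGal
Bouguer slab correction = 0.04193 × 3.17 × 878.0 = 116.70 mGal
Simple Bouguer anomaly = 172.10 − (116.70) = 55.40 mGal

55.4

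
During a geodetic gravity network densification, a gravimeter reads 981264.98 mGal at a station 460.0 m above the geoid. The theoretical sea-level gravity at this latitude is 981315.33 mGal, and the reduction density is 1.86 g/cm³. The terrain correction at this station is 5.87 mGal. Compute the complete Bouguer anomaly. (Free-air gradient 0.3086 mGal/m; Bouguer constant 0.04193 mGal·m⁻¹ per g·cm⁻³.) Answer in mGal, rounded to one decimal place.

61.6

Free-air correction = 0.3086 × 460.0 = 141.96 mGal
Free-air anomaly = 981264.98 − 981315.33 + (141.96) = 91.61 mGal
Bouguer slab correction = 0.04193 × 1.86 × 460.0 = 35.88 mGal
Simple Bouguer anomaly = 91.61 − (35.88) = 55.73 mGal
Complete Bouguer anomaly = 55.73 + 5.87 = 61.60 mGal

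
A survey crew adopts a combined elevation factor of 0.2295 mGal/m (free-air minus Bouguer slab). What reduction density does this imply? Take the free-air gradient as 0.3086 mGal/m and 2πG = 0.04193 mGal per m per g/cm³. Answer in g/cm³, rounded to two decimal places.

1.89

0.2295 = 0.3086 − 0.04193 × ρ
ρ = (0.3086 − 0.2295) / 0.04193 = 1.89 g/cm³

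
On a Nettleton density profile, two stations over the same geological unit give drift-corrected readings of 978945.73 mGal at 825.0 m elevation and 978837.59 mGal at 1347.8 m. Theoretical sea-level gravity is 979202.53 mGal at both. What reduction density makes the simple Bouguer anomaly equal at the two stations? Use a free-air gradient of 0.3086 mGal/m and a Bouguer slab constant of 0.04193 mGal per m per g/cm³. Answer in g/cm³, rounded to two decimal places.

2.43

Δg_obs = 978837.59 − 978945.73 = -108.14 mGal over Δh = 1347.8 − 825.0 = 522.8 m
Equal Bouguer anomalies ⇒ Δg_obs + (0.3086 − 0.04193ρ)·Δh = 0
0.3086 − 0.04193ρ = −Δg_obs/Δh = 0.20685
ρ = (0.3086 − 0.20685) / 0.04193 = 2.43 g/cm³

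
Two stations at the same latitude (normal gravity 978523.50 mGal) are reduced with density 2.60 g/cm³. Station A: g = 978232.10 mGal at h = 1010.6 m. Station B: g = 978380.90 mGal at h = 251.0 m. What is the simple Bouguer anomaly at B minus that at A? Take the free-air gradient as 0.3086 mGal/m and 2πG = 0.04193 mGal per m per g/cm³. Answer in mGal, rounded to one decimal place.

Δg_SB(A) = 978232.10 − 978523.50 + 0.3086×1010.6 − 0.04193×2.60×1010.6 = -89.70 mGal
Δg_SB(B) = 978380.90 − 978523.50 + 0.3086×251.0 − 0.04193×2.60×251.0 = -92.50 mGal
Difference = -92.50 − (-89.70) = -2.80 mGal

-2.8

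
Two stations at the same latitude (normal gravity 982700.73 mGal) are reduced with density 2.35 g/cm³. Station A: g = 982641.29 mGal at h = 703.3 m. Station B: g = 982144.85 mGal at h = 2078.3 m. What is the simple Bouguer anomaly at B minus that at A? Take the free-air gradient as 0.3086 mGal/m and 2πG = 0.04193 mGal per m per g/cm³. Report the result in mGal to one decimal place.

-207.6

Δg_SB(A) = 982641.29 − 982700.73 + 0.3086×703.3 − 0.04193×2.35×703.3 = 88.30 mGal
Δg_SB(B) = 982144.85 − 982700.73 + 0.3086×2078.3 − 0.04193×2.35×2078.3 = -119.30 mGal
Difference = -119.30 − (88.30) = -207.60 mGal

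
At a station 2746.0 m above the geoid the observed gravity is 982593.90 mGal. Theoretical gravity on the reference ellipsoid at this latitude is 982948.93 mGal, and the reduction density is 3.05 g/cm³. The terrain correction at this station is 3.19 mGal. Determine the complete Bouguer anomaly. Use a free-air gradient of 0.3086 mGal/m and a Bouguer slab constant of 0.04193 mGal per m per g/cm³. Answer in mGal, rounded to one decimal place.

Free-air correction = 0.3086 × 2746.0 = 847.42 mGal
Free-air anomaly = 982593.90 − 982948.93 + (847.42) = 492.39 mGal
Bouguer slab correction = 0.04193 × 3.05 × 2746.0 = 351.18 mGal
Simple Bouguer anomaly = 492.39 − (351.18) = 141.21 mGal
Complete Bouguer anomaly = 141.21 + 3.19 = 144.40 mGal

144.4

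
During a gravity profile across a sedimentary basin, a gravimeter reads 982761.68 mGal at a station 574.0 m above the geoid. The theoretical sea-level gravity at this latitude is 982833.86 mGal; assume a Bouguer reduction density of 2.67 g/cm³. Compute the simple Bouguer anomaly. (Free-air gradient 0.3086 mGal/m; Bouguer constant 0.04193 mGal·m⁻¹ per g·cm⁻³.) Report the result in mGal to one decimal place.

40.7

Free-air correction = 0.3086 × 574.0 = 177.14 mGal
Free-air anomaly = 982761.68 − 982833.86 + (177.14) = 104.96 mGal
Bouguer slab correction = 0.04193 × 2.67 × 574.0 = 64.26 mGal
Simple Bouguer anomaly = 104.96 − (64.26) = 40.70 mGal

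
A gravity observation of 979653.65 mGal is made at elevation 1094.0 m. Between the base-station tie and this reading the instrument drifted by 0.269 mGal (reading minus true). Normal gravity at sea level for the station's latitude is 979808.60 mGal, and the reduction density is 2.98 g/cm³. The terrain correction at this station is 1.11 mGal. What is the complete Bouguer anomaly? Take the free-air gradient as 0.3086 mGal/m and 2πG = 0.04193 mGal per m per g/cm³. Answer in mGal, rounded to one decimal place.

Drift-corrected reading = 979653.65 − (0.269) = 979653.381 mGal
Free-air correction = 0.3086 × 1094.0 = 337.61 mGal
Free-air anomaly = 979653.381 − 979808.60 + (337.61) = 182.391 mGal
Bouguer slab correction = 0.04193 × 2.98 × 1094.0 = 136.70 mGal
Simple Bouguer anomaly = 182.391 − (136.70) = 45.691 mGal
Complete Bouguer anomaly = 45.691 + 1.11 = 46.801 mGal

46.8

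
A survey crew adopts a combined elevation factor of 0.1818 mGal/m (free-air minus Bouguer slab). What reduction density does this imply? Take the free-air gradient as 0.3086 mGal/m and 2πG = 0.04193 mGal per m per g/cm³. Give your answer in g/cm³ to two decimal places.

0.1818 = 0.3086 − 0.04193 × ρ
ρ = (0.3086 − 0.1818) / 0.04193 = 3.02 g/cm³

3.02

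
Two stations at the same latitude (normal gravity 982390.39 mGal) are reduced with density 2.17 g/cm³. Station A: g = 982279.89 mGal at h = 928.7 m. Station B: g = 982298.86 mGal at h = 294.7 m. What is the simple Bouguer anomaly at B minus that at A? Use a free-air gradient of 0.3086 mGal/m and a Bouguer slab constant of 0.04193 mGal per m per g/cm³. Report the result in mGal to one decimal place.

-119.0

Δg_SB(A) = 982279.89 − 982390.39 + 0.3086×928.7 − 0.04193×2.17×928.7 = 91.60 mGal
Δg_SB(B) = 982298.86 − 982390.39 + 0.3086×294.7 − 0.04193×2.17×294.7 = -27.40 mGal
Difference = -27.40 − (91.60) = -119.00 mGal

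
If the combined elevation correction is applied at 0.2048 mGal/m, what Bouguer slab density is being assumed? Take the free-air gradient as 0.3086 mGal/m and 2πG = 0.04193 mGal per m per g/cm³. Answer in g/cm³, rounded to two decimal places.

2.48

0.2048 = 0.3086 − 0.04193 × ρ
ρ = (0.3086 − 0.2048) / 0.04193 = 2.48 g/cm³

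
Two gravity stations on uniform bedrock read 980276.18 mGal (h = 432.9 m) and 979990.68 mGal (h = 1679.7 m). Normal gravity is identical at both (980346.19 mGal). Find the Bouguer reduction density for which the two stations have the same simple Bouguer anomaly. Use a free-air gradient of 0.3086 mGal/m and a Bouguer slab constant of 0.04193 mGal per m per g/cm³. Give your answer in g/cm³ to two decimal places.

1.90

Δg_obs = 979990.68 − 980276.18 = -285.50 mGal over Δh = 1679.7 − 432.9 = 1246.8 m
Equal Bouguer anomalies ⇒ Δg_obs + (0.3086 − 0.04193ρ)·Δh = 0
0.3086 − 0.04193ρ = −Δg_obs/Δh = 0.22899
ρ = (0.3086 − 0.22899) / 0.04193 = 1.90 g/cm³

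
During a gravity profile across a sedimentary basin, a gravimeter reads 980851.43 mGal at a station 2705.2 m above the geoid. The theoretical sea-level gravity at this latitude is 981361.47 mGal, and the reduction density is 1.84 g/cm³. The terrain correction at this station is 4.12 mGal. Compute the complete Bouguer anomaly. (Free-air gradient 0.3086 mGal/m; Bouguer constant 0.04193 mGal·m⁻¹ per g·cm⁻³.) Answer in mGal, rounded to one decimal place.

Free-air correction = 0.3086 × 2705.2 = 834.82 mGal
Free-air anomaly = 980851.43 − 981361.47 + (834.82) = 324.78 mGal
Bouguer slab correction = 0.04193 × 1.84 × 2705.2 = 208.71 mGal
Simple Bouguer anomaly = 324.78 − (208.71) = 116.07 mGal
Complete Bouguer anomaly = 116.07 + 4.12 = 120.19 mGal

120.2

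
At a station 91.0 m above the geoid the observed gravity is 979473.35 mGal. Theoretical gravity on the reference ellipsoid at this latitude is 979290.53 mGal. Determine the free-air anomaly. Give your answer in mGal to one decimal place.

Free-air correction = 0.3086 × 91.0 = 28.08 mGal
Free-air anomaly = 979473.35 − 979290.53 + (28.08) = 210.90 mGal

210.9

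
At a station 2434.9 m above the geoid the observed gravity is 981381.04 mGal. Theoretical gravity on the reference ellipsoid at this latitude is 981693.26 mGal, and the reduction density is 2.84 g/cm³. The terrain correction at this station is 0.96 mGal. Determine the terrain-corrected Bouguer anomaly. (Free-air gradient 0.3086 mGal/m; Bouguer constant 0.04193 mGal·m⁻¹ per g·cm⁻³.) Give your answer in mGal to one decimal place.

150.2

Free-air correction = 0.3086 × 2434.9 = 751.41 mGal
Free-air anomaly = 981381.04 − 981693.26 + (751.41) = 439.19 mGal
Bouguer slab correction = 0.04193 × 2.84 × 2434.9 = 289.95 mGal
Simple Bouguer anomaly = 439.19 − (289.95) = 149.24 mGal
Complete Bouguer anomaly = 149.24 + 0.96 = 150.20 mGal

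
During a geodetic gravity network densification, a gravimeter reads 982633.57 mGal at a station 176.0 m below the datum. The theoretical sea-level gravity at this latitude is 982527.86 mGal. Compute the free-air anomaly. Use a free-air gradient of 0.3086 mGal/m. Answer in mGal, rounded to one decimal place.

51.4

Free-air correction = 0.3086 × -176.0 = -54.31 mGal
Free-air anomaly = 982633.57 − 982527.86 + (-54.31) = 51.40 mGal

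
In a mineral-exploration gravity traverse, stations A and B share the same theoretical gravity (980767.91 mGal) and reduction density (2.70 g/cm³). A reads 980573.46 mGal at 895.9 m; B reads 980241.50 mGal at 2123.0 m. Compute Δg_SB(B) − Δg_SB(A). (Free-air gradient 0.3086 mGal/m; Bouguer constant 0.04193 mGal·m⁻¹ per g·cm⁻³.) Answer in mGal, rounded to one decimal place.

-92.2

Δg_SB(A) = 980573.46 − 980767.91 + 0.3086×895.9 − 0.04193×2.70×895.9 = -19.40 mGal
Δg_SB(B) = 980241.50 − 980767.91 + 0.3086×2123.0 − 0.04193×2.70×2123.0 = -111.60 mGal
Difference = -111.60 − (-19.40) = -92.20 mGal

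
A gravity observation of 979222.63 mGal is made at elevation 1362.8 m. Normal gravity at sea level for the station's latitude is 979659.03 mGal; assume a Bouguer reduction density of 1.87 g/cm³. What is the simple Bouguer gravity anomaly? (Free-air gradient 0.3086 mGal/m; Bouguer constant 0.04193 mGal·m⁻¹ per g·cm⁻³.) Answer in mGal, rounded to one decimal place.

Free-air correction = 0.3086 × 1362.8 = 420.56 mGal
Free-air anomaly = 979222.63 − 979659.03 + (420.56) = -15.84 mGal
Bouguer slab correction = 0.04193 × 1.87 × 1362.8 = 106.86 mGal
Simple Bouguer anomaly = -15.84 − (106.86) = -122.70 mGal

-122.7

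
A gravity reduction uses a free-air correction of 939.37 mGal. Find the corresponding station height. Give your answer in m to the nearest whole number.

3044

h = 939.37 / 0.3086 = 3043.97 m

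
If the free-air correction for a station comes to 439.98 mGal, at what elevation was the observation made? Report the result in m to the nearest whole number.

1426

h = 439.98 / 0.3086 = 1425.73 m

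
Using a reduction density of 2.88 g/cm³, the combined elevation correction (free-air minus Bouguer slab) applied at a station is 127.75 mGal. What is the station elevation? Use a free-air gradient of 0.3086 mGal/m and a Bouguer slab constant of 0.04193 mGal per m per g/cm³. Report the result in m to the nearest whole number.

Combined gradient = 0.3086 − 0.04193 × 2.88 = 0.1878416 mGal/m
h = 127.75 / 0.1878416 = 680.09 m

680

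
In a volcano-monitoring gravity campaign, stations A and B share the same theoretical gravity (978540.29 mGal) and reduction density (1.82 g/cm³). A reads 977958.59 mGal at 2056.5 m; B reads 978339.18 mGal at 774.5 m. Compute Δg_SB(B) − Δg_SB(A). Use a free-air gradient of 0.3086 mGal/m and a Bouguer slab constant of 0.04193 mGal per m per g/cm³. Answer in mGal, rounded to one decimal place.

82.8

Δg_SB(A) = 977958.59 − 978540.29 + 0.3086×2056.5 − 0.04193×1.82×2056.5 = -104.00 mGal
Δg_SB(B) = 978339.18 − 978540.29 + 0.3086×774.5 − 0.04193×1.82×774.5 = -21.20 mGal
Difference = -21.20 − (-104.00) = 82.80 mGal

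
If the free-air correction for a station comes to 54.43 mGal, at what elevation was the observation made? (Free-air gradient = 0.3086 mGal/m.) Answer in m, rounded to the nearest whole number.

176

h = 54.43 / 0.3086 = 176.38 m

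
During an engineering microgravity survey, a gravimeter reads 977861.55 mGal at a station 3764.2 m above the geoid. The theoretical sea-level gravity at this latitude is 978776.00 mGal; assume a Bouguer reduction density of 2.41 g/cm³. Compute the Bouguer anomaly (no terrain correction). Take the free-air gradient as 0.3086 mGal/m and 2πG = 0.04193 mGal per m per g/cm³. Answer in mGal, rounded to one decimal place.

-133.2

Free-air correction = 0.3086 × 3764.2 = 1161.63 mGal
Free-air anomaly = 977861.55 − 978776.00 + (1161.63) = 247.18 mGal
Bouguer slab correction = 0.04193 × 2.41 × 3764.2 = 380.38 mGal
Simple Bouguer anomaly = 247.18 − (380.38) = -133.20 mGal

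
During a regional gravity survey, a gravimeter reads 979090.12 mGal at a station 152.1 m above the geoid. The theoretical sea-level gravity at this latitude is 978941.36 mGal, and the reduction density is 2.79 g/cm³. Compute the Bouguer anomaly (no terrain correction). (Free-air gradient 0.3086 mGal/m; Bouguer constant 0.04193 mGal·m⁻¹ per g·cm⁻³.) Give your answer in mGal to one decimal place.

177.9

Free-air correction = 0.3086 × 152.1 = 46.94 mGal
Free-air anomaly = 979090.12 − 978941.36 + (46.94) = 195.70 mGal
Bouguer slab correction = 0.04193 × 2.79 × 152.1 = 17.79 mGal
Simple Bouguer anomaly = 195.70 − (17.79) = 177.91 mGal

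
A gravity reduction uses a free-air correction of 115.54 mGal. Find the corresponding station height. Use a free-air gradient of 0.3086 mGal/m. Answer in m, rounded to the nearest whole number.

374

h = 115.54 / 0.3086 = 374.40 m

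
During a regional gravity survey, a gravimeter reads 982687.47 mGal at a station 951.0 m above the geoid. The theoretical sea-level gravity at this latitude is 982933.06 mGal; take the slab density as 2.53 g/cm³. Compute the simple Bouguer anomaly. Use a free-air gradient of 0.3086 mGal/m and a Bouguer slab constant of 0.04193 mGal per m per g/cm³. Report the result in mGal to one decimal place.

-53.0

Free-air correction = 0.3086 × 951.0 = 293.48 mGal
Free-air anomaly = 982687.47 − 982933.06 + (293.48) = 47.89 mGal
Bouguer slab correction = 0.04193 × 2.53 × 951.0 = 100.88 mGal
Simple Bouguer anomaly = 47.89 − (100.88) = -52.99 mGal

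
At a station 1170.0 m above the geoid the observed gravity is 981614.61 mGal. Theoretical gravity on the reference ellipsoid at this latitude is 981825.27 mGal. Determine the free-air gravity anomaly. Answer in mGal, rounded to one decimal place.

Free-air correction = 0.3086 × 1170.0 = 361.06 mGal
Free-air anomaly = 981614.61 − 981825.27 + (361.06) = 150.40 mGal

150.4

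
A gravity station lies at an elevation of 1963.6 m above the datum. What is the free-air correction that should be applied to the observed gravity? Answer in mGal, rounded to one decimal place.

606.0

Free-air correction = 0.3086 × 1963.6 = 606.0 mGal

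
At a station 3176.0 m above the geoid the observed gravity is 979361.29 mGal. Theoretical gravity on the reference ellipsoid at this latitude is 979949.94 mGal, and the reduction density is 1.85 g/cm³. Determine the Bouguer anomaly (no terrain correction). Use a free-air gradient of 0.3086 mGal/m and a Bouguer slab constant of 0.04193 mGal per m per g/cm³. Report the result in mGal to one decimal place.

Free-air correction = 0.3086 × 3176.0 = 980.11 mGal
Free-air anomaly = 979361.29 − 979949.94 + (980.11) = 391.46 mGal
Bouguer slab correction = 0.04193 × 1.85 × 3176.0 = 246.36 mGal
Simple Bouguer anomaly = 391.46 − (246.36) = 145.10 mGal

145.1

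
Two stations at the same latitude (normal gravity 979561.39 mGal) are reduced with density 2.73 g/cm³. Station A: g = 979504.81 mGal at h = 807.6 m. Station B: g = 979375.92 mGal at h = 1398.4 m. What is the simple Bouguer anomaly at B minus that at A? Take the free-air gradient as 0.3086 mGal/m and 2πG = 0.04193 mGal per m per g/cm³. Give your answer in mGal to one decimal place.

-14.2

Δg_SB(A) = 979504.81 − 979561.39 + 0.3086×807.6 − 0.04193×2.73×807.6 = 100.20 mGal
Δg_SB(B) = 979375.92 − 979561.39 + 0.3086×1398.4 − 0.04193×2.73×1398.4 = 86.00 mGal
Difference = 86.00 − (100.20) = -14.20 mGal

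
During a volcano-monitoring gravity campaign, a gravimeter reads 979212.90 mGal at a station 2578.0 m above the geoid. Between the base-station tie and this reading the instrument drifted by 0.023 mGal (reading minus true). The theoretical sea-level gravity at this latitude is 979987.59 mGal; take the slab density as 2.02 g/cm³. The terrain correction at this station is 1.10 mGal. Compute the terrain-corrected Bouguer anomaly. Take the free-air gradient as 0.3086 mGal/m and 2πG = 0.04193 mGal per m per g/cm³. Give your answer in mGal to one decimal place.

-196.4

Drift-corrected reading = 979212.90 − (0.023) = 979212.877 mGal
Free-air correction = 0.3086 × 2578.0 = 795.57 mGal
Free-air anomaly = 979212.877 − 979987.59 + (795.57) = 20.857 mGal
Bouguer slab correction = 0.04193 × 2.02 × 2578.0 = 218.35 mGal
Simple Bouguer anomaly = 20.857 − (218.35) = -197.493 mGal
Complete Bouguer anomaly = -197.493 + 1.10 = -196.393 mGal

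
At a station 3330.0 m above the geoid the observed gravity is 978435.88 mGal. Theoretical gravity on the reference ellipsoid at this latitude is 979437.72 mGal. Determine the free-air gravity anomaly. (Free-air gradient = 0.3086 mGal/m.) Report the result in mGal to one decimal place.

Free-air correction = 0.3086 × 3330.0 = 1027.64 mGal
Free-air anomaly = 978435.88 − 979437.72 + (1027.64) = 25.80 mGal

25.8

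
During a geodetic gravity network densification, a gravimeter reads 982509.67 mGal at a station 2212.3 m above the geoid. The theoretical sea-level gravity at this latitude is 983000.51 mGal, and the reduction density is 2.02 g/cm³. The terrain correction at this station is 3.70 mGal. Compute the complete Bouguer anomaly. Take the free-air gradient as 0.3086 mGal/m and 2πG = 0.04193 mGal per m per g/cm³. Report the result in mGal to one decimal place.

Free-air correction = 0.3086 × 2212.3 = 682.72 mGal
Free-air anomaly = 982509.67 − 983000.51 + (682.72) = 191.88 mGal
Bouguer slab correction = 0.04193 × 2.02 × 2212.3 = 187.38 mGal
Simple Bouguer anomaly = 191.88 − (187.38) = 4.50 mGal
Complete Bouguer anomaly = 4.50 + 3.70 = 8.20 mGal

8.2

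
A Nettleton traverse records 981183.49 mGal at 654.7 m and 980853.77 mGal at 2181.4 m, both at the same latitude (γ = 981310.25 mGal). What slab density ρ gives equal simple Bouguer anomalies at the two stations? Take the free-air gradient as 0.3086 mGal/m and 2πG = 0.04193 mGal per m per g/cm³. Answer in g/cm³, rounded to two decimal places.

2.21

Δg_obs = 980853.77 − 981183.49 = -329.72 mGal over Δh = 2181.4 − 654.7 = 1526.7 m
Equal Bouguer anomalies ⇒ Δg_obs + (0.3086 − 0.04193ρ)·Δh = 0
0.3086 − 0.04193ρ = −Δg_obs/Δh = 0.21597
ρ = (0.3086 − 0.21597) / 0.04193 = 2.21 g/cm³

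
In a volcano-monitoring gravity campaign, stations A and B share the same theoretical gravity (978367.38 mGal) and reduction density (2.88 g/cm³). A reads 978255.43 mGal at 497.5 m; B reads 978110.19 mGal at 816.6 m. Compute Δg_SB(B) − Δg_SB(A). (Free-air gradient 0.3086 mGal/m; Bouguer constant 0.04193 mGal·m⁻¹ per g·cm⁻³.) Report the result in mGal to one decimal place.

-85.3

Δg_SB(A) = 978255.43 − 978367.38 + 0.3086×497.5 − 0.04193×2.88×497.5 = -18.50 mGal
Δg_SB(B) = 978110.19 − 978367.38 + 0.3086×816.6 − 0.04193×2.88×816.6 = -103.80 mGal
Difference = -103.80 − (-18.50) = -85.30 mGal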